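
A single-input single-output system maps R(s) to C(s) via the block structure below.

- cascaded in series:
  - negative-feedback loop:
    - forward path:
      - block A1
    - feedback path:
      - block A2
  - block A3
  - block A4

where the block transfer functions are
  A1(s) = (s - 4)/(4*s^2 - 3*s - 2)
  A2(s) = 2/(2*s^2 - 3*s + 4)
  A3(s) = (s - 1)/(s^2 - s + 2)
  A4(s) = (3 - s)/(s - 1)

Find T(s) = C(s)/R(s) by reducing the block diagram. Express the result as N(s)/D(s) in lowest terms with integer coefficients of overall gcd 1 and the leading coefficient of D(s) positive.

(1) apply the feedback formula to A1, A2, giving (2*s^3 - 11*s^2 + 16*s - 16)/(8*s^4 - 18*s^3 + 21*s^2 - 4*s - 16)
(2) combine [A1/(1+A1*A2)], A3, A4 in series, which is the overall transfer function T(s) = C(s)/R(s) in lowest terms

Hence the answer: (-2*s^4 + 17*s^3 - 49*s^2 + 64*s - 48)/(8*s^6 - 26*s^5 + 55*s^4 - 61*s^3 + 30*s^2 + 8*s - 32)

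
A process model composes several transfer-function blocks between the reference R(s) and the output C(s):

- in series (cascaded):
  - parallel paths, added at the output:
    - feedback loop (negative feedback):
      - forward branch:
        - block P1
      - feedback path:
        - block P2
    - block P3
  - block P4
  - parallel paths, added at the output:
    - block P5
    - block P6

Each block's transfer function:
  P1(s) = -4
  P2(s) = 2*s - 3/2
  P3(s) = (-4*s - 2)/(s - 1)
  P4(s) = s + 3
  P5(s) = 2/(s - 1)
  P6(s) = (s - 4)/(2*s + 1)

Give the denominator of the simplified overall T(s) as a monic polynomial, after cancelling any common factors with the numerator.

[1] close the feedback loop around P1, P2 -> 4/(8*s - 7)
[2] parallel reduction of [P1/(1+P1*P2)], P3 -> (-32*s^2 + 16*s + 10)/(8*s^2 - 15*s + 7)
[3] sum the parallel branches P5, P6 -> (s^2 - s + 6)/(2*s^2 - s - 1)
[4] cascade ([P1/(1+P1*P2)]+P3), P4, (P5+P6) -> (-32*s^5 - 48*s^4 - 54*s^3 - 508*s^2 + 318*s + 180)/(16*s^4 - 38*s^3 + 21*s^2 + 8*s - 7)
Step 4 gives the fully reduced T(s), with no common factor left to cancel. The denominator's leading coefficient is 16, so divide each of its coefficients by 16 to get the monic form.

Hence the answer: s^4 - 19*s^3/8 + 21*s^2/16 + s/2 - 7/16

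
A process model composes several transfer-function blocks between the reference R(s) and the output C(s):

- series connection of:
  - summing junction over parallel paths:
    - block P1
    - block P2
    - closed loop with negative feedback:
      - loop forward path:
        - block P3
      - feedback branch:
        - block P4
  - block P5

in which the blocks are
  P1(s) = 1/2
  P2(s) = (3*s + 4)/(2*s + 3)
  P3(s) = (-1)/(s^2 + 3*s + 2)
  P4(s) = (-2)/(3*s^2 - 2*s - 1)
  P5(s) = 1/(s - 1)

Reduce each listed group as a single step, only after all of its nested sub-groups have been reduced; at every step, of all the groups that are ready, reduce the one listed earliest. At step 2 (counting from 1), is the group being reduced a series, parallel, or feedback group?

[1] feedback reduction of P3, P4
[2] combine P1, P2, [P3/(1+P3*P4)] in parallel
[3] series reduction of (P1+P2+[P3/(1+P3*P4)]), P5
Step 2 collapses a parallel group.

Therefore the answer is parallel.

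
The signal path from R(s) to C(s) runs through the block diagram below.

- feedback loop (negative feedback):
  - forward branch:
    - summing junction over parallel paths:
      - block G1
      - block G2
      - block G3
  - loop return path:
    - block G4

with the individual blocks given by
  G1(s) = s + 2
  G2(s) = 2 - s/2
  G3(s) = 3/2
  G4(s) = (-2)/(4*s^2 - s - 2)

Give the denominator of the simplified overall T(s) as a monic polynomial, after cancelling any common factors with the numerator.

(1) sum the parallel branches G1, G2, G3, giving s/2 + 11/2
(2) close the feedback loop around (G1+G2+G3), G4, giving (4*s^3 + 43*s^2 - 13*s - 22)/(8*s^2 - 4*s - 26)
T(s) is the step-2 result (common factors already cancelled). Leading coefficient of the denominator: 8. Divide through by 8 for the monic polynomial.

Answer: s^2 - s/2 - 13/4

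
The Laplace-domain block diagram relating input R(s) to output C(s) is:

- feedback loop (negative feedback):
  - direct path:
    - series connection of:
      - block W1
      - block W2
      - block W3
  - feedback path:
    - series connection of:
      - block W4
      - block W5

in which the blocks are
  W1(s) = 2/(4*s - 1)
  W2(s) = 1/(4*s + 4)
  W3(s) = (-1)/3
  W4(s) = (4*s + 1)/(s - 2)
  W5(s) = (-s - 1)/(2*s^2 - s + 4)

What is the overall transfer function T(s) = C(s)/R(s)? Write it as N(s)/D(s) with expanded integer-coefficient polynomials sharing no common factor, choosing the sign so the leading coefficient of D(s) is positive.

Step 1. reduce the series chain W1, W2, W3; result (-1)/(24*s^2 + 18*s - 6)
Step 2. multiply W4, W5 (series); result (-4*s^2 - 5*s - 1)/(2*s^3 - 5*s^2 + 6*s - 8)
Step 3. feedback reduction of (W1*W2*W3), (W4*W5): this yields T(s), and no further normalization is needed

Hence the answer: (-2*s^3 + 5*s^2 - 6*s + 8)/(48*s^5 - 84*s^4 + 42*s^3 - 50*s^2 - 175*s + 49)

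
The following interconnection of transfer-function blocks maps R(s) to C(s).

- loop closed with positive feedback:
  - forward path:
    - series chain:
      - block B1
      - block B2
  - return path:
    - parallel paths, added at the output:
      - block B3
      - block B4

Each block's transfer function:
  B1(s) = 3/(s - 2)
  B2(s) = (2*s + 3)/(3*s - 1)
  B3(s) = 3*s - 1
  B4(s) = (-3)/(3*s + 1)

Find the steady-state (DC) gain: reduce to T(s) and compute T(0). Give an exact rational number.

Reducing step by step:

(1) reduce the series chain B1, B2; result (6*s + 9)/(3*s^2 - 7*s + 2)
(2) parallel reduction of B3, B4; result (9*s^2 - 4)/(3*s + 1)
(3) feedback reduction of (B1*B2), (B3+B4); result (-18*s^2 - 33*s - 9)/(45*s^3 + 99*s^2 - 23*s - 38)
Evaluating the step-3 result (the overall T(s)) at s = 0 gives T(0) = -9/(-38) = 9/38.

Answer: 9/38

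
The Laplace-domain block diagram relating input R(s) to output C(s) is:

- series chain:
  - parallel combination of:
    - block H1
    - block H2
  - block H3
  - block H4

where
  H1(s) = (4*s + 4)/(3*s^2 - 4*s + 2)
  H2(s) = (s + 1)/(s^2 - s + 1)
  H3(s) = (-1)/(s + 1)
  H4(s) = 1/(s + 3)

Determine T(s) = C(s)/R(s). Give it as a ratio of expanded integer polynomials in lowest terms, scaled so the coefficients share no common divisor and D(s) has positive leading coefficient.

(1) parallel reduction of H1, H2 gives (7*s^3 - s^2 - 2*s + 6)/(3*s^4 - 7*s^3 + 9*s^2 - 6*s + 2)
(2) series reduction of (H1+H2), H3, H4, which is the overall transfer function T(s) = C(s)/R(s) in lowest terms

Hence the answer: (-7*s^2 + 8*s - 6)/(3*s^5 + 2*s^4 - 12*s^3 + 21*s^2 - 16*s + 6)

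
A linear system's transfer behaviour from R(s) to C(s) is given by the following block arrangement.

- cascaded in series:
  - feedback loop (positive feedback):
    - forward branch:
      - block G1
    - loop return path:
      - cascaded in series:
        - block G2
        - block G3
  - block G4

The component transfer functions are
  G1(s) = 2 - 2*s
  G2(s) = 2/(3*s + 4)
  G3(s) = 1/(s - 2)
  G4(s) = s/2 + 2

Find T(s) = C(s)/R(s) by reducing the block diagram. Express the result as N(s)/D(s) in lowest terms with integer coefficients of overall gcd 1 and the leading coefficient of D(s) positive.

Answer: (-3*s^4 - 7*s^3 + 26*s^2 + 16*s - 32)/(3*s^2 + 2*s - 12)

Working:
Step 1. reduce the series chain G2, G3: 2/(3*s^2 - 2*s - 8)
Step 2. reduce the feedback loop with forward G1 and return (G2*G3): (-6*s^3 + 10*s^2 + 12*s - 16)/(3*s^2 + 2*s - 12)
Step 3. combine [G1/(1-G1*(G2*G3))], G4 in series: this yields T(s), and no further normalization is needed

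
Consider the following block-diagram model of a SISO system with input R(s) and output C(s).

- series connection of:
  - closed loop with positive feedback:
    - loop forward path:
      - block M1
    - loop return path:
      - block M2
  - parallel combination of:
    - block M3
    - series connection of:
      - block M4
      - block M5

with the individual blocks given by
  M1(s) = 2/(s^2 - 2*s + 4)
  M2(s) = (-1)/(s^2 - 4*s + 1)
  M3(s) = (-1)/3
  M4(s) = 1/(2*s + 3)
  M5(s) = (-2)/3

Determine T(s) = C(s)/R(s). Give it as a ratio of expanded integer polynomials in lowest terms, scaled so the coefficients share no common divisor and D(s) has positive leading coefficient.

Step 1: collapse the loop (M1 forward, M2 return) = (2*s^2 - 8*s + 2)/(s^4 - 6*s^3 + 13*s^2 - 18*s + 6)
Step 2: series reduction of M4, M5 = (-2)/(6*s + 9)
Step 3: reduce the parallel group M3, (M4*M5) = (-2*s - 5)/(6*s + 9)
Step 4: multiply [M1/(1-M1*M2)], (M3+(M4*M5)) (series) - this is the overall T(s), already in the required normalized form

Therefore the answer is (-4*s^3 + 6*s^2 + 36*s - 10)/(6*s^5 - 27*s^4 + 24*s^3 + 9*s^2 - 126*s + 54).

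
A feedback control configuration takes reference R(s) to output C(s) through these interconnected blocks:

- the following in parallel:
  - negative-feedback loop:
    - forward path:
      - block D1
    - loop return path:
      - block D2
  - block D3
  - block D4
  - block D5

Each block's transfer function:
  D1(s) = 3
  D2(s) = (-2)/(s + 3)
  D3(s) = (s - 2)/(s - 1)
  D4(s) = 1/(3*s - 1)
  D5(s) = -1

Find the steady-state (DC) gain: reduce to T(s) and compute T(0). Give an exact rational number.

The answer is -3.

Reasoning:
[1] apply the feedback formula to D1, D2, giving (3*s + 9)/(s - 3)
[2] reduce the parallel group [D1/(1+D1*D2)], D3, D4, D5, giving (9*s^3 + 13*s^2 - 27*s + 9)/(3*s^3 - 13*s^2 + 13*s - 3)
Step 2 gives the overall T(s). Then T(0) = 9/(-3) = -3.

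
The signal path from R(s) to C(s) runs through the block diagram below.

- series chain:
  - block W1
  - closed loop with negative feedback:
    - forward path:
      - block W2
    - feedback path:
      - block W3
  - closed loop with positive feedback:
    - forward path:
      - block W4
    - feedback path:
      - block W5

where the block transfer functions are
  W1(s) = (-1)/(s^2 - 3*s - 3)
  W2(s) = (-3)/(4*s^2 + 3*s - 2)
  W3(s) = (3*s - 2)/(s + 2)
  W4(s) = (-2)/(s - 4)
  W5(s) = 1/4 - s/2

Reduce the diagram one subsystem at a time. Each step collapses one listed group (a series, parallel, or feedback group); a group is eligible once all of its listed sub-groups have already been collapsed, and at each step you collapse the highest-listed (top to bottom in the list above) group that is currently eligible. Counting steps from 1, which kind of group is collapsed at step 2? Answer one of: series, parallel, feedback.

Step 1. reduce the feedback loop with forward W2 and return W3
Step 2. apply the feedback formula to W4, W5
Step 3. reduce the series chain W1, [W2/(1+W2*W3)], [W4/(1-W4*W5)]
Step 2: feedback.

Final answer: feedback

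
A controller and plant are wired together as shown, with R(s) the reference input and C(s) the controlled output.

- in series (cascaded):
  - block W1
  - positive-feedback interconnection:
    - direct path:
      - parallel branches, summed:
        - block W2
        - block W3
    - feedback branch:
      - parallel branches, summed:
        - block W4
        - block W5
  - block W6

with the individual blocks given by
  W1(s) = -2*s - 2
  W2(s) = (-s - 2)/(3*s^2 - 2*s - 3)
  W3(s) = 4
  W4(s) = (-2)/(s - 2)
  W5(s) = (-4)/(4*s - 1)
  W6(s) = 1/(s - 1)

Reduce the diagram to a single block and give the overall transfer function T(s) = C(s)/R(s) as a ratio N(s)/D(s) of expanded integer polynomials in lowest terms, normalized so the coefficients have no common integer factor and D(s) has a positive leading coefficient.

First reduce the diagram to T(s).

1. sum the parallel branches W2, W3 = (12*s^2 - 9*s - 14)/(3*s^2 - 2*s - 3)
2. combine W4, W5 in parallel = (10 - 12*s)/(4*s^2 - 9*s + 2)
3. collapse the loop ((W2+W3) forward, (W4+W5) return) = (48*s^4 - 144*s^3 + 49*s^2 + 108*s - 28)/(12*s^4 + 109*s^3 - 216*s^2 - 55*s + 134)
4. multiply W1, [(W2+W3)/(1-(W2+W3)*(W4+W5))], W6 (series), which is the overall transfer function T(s) = C(s)/R(s) in lowest terms

Answer: (-96*s^5 + 192*s^4 + 190*s^3 - 314*s^2 - 160*s + 56)/(12*s^5 + 97*s^4 - 325*s^3 + 161*s^2 + 189*s - 134)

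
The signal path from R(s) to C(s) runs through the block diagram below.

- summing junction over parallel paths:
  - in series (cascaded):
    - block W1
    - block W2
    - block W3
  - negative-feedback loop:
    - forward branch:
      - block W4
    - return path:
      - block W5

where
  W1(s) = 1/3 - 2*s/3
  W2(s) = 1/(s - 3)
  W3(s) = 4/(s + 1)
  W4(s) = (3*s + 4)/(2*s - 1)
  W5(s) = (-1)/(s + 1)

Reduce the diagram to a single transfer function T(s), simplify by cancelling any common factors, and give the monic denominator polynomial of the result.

Answer: s^4 - 3*s^3 - 7*s^2/2 + 8*s + 15/2

Working:
Step 1. reduce the series chain W1, W2, W3, giving (4 - 8*s)/(3*s^2 - 6*s - 9)
Step 2. close the feedback loop around W4, W5, giving (3*s^2 + 7*s + 4)/(2*s^2 - 2*s - 5)
Step 3. sum the parallel branches (W1*W2*W3), [W4/(1+W4*W5)], giving (9*s^4 - 13*s^3 - 33*s^2 - 55*s - 56)/(6*s^4 - 18*s^3 - 21*s^2 + 48*s + 45)
That last expression is T(s), already simplified. Scaling its denominator by 1/6 (the reciprocal of the leading coefficient) yields the monic denominator.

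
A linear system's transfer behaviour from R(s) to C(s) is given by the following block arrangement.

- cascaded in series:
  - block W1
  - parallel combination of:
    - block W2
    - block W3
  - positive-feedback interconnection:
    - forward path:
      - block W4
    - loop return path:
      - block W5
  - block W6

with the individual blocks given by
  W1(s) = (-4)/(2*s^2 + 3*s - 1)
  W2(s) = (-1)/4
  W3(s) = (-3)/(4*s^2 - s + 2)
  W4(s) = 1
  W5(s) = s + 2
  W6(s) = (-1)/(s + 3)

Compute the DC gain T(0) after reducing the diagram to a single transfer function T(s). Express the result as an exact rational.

The answer is -7/3.

Reasoning:
Step 1 - add W2, W3 (parallel) -> (-4*s^2 + s - 14)/(16*s^2 - 4*s + 8)
Step 2 - feedback reduction of W4, W5 -> (-1)/(s + 1)
Step 3 - reduce the series chain W1, (W2+W3), [W4/(1-W4*W5)], W6 -> (4*s^2 - s + 14)/(8*s^6 + 42*s^5 + 61*s^4 + 25*s^3 + 17*s^2 + 13*s - 6)
DC gain: substitute s = 0 into T(s) from step 3: T(0) = 14/(-6) = -7/3.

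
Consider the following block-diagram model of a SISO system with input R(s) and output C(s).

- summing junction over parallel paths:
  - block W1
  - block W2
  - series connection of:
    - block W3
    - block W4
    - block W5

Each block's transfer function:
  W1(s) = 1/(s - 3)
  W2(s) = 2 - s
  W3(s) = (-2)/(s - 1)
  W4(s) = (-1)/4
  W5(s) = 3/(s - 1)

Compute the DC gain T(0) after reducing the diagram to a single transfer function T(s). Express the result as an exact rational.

(1) multiply W3, W4, W5 (series): 3/(2*s^2 - 4*s + 2)
(2) parallel reduction of W1, W2, (W3*W4*W5): (-2*s^4 + 14*s^3 - 32*s^2 + 33*s - 19)/(2*s^3 - 10*s^2 + 14*s - 6)
Evaluating the step-2 result (the overall T(s)) at s = 0 gives T(0) = -19/(-6) = 19/6.

Hence the answer: 19/6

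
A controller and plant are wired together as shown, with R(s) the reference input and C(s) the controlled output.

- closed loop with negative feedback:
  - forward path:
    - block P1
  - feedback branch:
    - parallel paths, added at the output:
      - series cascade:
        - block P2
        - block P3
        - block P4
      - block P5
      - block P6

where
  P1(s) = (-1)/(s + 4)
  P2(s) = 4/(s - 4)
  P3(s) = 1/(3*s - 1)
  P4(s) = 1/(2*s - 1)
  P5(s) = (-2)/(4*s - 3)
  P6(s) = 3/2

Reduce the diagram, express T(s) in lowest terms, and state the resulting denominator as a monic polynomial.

(1) multiply P2, P3, P4 (series); result 4/(6*s^3 - 29*s^2 + 21*s - 4)
(2) parallel reduction of (P2*P3*P4), P5, P6; result (72*s^4 - 426*s^3 + 629*s^2 - 289*s + 28)/(48*s^4 - 268*s^3 + 342*s^2 - 158*s + 24)
(3) collapse the loop (P1 forward, ((P2*P3*P4)+P5+P6) return); result (-48*s^4 + 268*s^3 - 342*s^2 + 158*s - 24)/(48*s^5 - 148*s^4 - 304*s^3 + 581*s^2 - 319*s + 68)
That last expression is T(s), already simplified. Scaling its denominator by 1/48 (the reciprocal of the leading coefficient) yields the monic denominator.

Final answer: s^5 - 37*s^4/12 - 19*s^3/3 + 581*s^2/48 - 319*s/48 + 17/12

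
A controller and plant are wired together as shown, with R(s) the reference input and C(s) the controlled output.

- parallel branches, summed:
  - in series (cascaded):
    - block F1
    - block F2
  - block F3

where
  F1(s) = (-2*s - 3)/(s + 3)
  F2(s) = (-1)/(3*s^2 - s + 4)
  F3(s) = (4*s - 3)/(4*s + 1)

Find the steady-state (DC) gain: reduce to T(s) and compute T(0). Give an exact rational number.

First reduce the diagram to T(s).

[1] series reduction of F1, F2: (2*s + 3)/(3*s^3 + 8*s^2 + s + 12)
[2] add (F1*F2), F3 (parallel): (12*s^4 + 23*s^3 - 12*s^2 + 59*s - 33)/(12*s^4 + 35*s^3 + 12*s^2 + 49*s + 12)
The step-2 result is T(s). Setting s = 0: T(0) = -33/12 = -11/4.

Answer: -11/4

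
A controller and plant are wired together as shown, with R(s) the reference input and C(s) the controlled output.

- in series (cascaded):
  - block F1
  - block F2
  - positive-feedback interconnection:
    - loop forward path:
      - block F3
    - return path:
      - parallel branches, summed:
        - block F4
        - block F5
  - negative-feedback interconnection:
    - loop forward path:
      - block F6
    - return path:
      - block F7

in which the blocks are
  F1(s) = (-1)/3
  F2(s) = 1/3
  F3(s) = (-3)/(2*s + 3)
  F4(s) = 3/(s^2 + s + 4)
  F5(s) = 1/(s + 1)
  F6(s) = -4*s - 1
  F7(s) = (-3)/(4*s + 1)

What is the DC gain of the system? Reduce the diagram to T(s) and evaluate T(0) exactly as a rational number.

[1] parallel reduction of F4, F5 -> (s^2 + 4*s + 7)/(s^3 + 2*s^2 + 5*s + 4)
[2] feedback reduction of F3, (F4+F5) -> (-3*s^3 - 6*s^2 - 15*s - 12)/(2*s^4 + 7*s^3 + 19*s^2 + 35*s + 33)
[3] apply the feedback formula to F6, F7 -> -s - 1/4
[4] series reduction of F1, F2, [F3/(1-F3*(F4+F5))], [F6/(1+F6*F7)] -> (-4*s^4 - 9*s^3 - 22*s^2 - 21*s - 4)/(24*s^4 + 84*s^3 + 228*s^2 + 420*s + 396)
The step-4 result is T(s). Setting s = 0: T(0) = -4/396 = -1/99.

Final answer: -1/99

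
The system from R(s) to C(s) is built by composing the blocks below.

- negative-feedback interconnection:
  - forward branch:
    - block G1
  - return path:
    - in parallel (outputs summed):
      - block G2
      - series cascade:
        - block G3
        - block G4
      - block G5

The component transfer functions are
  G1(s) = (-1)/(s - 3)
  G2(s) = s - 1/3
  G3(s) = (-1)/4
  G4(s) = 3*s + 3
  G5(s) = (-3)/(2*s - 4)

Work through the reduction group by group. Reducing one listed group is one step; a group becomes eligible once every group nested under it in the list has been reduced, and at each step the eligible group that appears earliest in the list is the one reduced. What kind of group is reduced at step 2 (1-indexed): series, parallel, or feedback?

Step 1. combine G3, G4 in series
Step 2. combine G2, (G3*G4), G5 in parallel
Step 3. collapse the loop (G1 forward, (G2+(G3*G4)+G5) return)
At step 2 the group reduced is parallel.

Answer: parallel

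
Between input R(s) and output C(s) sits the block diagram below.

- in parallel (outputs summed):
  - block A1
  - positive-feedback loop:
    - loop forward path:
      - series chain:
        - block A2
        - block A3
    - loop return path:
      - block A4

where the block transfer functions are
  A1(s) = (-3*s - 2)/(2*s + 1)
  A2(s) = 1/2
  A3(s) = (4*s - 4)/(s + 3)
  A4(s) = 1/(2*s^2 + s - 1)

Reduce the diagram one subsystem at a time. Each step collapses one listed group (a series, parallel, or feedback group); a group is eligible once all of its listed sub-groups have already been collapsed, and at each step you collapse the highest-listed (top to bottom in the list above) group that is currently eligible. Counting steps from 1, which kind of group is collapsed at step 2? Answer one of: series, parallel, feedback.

The answer is feedback.

Reasoning:
Step 1 - reduce the series chain A2, A3
Step 2 - collapse the loop ((A2*A3) forward, A4 return)
Step 3 - add A1, [(A2*A3)/(1-(A2*A3)*A4)] (parallel)
The group at step 2 is a feedback group.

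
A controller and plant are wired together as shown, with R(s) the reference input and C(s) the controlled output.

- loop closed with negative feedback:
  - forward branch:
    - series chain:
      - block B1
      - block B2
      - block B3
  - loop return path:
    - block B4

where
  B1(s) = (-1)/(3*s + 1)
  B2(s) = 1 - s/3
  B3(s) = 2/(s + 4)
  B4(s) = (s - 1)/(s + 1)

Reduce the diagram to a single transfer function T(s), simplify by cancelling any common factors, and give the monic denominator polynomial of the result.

Step 1. cascade B1, B2, B3; result (2*s - 6)/(9*s^2 + 39*s + 12)
Step 2. close the feedback loop around (B1*B2*B3), B4; result (2*s^2 - 4*s - 6)/(9*s^3 + 50*s^2 + 43*s + 18)
No further cancellation is possible in the step-2 result, so that is T(s). Its denominator becomes monic after dividing by the leading coefficient 9.

Answer: s^3 + 50*s^2/9 + 43*s/9 + 2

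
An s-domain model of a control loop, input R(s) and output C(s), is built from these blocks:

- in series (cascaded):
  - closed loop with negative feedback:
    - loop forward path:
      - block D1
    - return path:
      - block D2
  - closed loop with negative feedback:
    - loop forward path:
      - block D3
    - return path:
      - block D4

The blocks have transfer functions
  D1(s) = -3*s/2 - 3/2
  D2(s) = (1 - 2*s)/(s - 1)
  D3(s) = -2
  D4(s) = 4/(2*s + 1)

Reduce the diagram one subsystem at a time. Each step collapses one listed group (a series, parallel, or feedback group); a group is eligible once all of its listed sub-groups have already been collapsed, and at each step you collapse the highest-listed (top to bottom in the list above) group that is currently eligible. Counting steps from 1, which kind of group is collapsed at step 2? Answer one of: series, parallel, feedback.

Step 1: reduce the feedback loop with forward D1 and return D2
Step 2: feedback reduction of D3, D4
Step 3: combine [D1/(1+D1*D2)], [D3/(1+D3*D4)] in series
The group at step 2 is a feedback group.

Hence the answer: feedback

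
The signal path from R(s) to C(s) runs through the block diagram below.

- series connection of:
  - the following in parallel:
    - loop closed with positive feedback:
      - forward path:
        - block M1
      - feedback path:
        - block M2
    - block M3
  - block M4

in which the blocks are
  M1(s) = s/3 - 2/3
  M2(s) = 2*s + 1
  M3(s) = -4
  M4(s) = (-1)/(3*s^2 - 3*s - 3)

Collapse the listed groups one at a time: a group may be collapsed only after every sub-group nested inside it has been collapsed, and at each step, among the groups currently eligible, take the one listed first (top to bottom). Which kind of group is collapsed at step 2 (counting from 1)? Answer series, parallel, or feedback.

Reducing step by step:

Step 1: collapse the loop (M1 forward, M2 return)
Step 2: combine [M1/(1-M1*M2)], M3 in parallel
Step 3: cascade ([M1/(1-M1*M2)]+M3), M4
So the answer for step 2 is parallel.

Answer: parallel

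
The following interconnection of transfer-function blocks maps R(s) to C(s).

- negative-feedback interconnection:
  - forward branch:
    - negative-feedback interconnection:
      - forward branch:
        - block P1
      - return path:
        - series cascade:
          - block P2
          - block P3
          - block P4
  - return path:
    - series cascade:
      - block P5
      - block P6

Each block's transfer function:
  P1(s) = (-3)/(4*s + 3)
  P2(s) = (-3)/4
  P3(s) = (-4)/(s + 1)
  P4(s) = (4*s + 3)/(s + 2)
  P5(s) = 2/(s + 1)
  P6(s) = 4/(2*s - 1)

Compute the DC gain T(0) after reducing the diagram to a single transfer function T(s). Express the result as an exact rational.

Step 1 - combine P2, P3, P4 in series; result (12*s + 9)/(s^2 + 3*s + 2)
Step 2 - close the feedback loop around P1, (P2*P3*P4); result (-3*s^2 - 9*s - 6)/(4*s^3 + 15*s^2 - 19*s - 21)
Step 3 - combine P5, P6 in series; result 8/(2*s^2 + s - 1)
Step 4 - feedback reduction of [P1/(1+P1*(P2*P3*P4))], (P5*P6); result (-6*s^3 - 15*s^2 - 3*s + 6)/(8*s^4 + 26*s^3 - 53*s^2 - 47*s - 27)
Evaluating the step-4 result (the overall T(s)) at s = 0 gives T(0) = 6/(-27) = -2/9.

Therefore the answer is -2/9.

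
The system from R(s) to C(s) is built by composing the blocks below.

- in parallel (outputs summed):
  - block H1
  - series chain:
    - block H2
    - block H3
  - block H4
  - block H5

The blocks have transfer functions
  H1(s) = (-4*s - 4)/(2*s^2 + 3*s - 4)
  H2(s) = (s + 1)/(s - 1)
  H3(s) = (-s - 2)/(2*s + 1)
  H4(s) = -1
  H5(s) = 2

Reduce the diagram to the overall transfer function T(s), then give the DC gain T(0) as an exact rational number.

The answer is 4.

Reasoning:
Step 1: reduce the series chain H2, H3 -> (-s^2 - 3*s - 2)/(2*s^2 - s - 1)
Step 2: parallel reduction of H1, (H2*H3), H4, H5 -> (2*s^4 - 13*s^3 - 26*s^2 + 15*s + 16)/(4*s^4 + 4*s^3 - 13*s^2 + s + 4)
Evaluating the step-2 result (the overall T(s)) at s = 0 gives T(0) = 16/4 = 4.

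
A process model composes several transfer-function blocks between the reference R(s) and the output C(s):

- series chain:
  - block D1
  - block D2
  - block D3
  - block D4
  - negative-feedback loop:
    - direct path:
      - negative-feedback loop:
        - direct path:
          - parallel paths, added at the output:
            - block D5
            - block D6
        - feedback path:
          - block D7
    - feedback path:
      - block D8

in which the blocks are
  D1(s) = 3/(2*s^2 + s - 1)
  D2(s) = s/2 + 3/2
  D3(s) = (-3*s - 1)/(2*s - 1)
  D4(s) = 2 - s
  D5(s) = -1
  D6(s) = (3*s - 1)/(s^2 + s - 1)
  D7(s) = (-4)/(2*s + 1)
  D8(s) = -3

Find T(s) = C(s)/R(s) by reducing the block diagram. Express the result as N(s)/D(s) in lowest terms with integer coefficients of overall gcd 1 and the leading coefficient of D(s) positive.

Reducing step by step:

Step 1: add D5, D6 (parallel) gives (-s^2 + 2*s)/(s^2 + s - 1)
Step 2: close the feedback loop around (D5+D6), D7 gives (-2*s^3 + 3*s^2 + 2*s)/(2*s^3 + 7*s^2 - 9*s - 1)
Step 3: apply the feedback formula to [(D5+D6)/(1+(D5+D6)*D7)], D8 gives (-2*s^3 + 3*s^2 + 2*s)/(8*s^3 - 2*s^2 - 15*s - 1)
Step 4: combine D1, D2, D3, D4, [[(D5+D6)/(1+(D5+D6)*D7)]/(1+[(D5+D6)/(1+(D5+D6)*D7)]*D8)] in series, which is the overall transfer function T(s) = C(s)/R(s) in lowest terms

Answer: (-18*s^6 + 3*s^5 + 156*s^4 - 93*s^3 - 156*s^2 - 36*s)/(64*s^6 - 16*s^5 - 168*s^4 + 20*s^3 + 86*s^2 - 24*s - 2)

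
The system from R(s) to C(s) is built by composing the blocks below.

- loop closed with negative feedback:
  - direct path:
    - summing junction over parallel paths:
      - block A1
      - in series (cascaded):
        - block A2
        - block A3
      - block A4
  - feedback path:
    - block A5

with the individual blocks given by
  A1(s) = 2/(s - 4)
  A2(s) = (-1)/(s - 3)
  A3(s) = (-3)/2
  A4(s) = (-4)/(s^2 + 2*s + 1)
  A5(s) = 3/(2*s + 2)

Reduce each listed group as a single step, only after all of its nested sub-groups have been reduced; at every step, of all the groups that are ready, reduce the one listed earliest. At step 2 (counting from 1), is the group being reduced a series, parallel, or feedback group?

Answer: parallel

Working:
Step 1 - combine A2, A3 in series
Step 2 - add A1, (A2*A3), A4 (parallel)
Step 3 - feedback reduction of (A1+(A2*A3)+A4), A5
Step 2: parallel.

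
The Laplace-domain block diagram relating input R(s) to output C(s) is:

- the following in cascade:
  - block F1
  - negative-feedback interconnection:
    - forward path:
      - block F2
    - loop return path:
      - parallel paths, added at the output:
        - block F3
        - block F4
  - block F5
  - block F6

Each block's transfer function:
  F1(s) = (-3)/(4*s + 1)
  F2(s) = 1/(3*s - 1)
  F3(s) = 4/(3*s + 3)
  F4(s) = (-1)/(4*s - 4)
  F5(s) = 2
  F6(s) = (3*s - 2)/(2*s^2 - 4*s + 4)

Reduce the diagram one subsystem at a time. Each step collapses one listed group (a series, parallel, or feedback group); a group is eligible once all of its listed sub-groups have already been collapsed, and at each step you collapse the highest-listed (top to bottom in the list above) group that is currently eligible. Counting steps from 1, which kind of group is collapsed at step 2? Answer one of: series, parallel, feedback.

Answer: feedback

Working:
Step 1 - parallel reduction of F3, F4
Step 2 - feedback reduction of F2, (F3+F4)
Step 3 - cascade F1, [F2/(1+F2*(F3+F4))], F5, F6
Step 2: feedback.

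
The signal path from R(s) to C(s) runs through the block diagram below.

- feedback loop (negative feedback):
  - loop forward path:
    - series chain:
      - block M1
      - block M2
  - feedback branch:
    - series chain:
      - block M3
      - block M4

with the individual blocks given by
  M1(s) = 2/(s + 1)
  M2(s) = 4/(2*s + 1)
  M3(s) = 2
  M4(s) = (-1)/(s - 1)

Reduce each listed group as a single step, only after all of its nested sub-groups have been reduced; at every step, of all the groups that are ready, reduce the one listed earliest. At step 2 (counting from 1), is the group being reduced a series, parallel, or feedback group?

[1] multiply M1, M2 (series)
[2] multiply M3, M4 (series)
[3] reduce the feedback loop with forward (M1*M2) and return (M3*M4)
So the answer for step 2 is series.

Therefore the answer is series.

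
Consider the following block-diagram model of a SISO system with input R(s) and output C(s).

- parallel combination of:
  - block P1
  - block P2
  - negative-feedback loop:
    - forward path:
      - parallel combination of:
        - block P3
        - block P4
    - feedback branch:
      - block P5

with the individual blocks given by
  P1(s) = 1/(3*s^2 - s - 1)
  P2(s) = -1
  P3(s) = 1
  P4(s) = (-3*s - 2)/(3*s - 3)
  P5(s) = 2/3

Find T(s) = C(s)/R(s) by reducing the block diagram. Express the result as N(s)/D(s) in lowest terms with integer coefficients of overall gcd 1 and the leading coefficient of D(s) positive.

(1) parallel reduction of P3, P4: (-5)/(3*s - 3)
(2) reduce the feedback loop with forward (P3+P4) and return P5: (-15)/(9*s - 19)
(3) add P1, P2, [(P3+P4)/(1+(P3+P4)*P5)] (parallel); the result is T(s) itself (integer coefficients, no common factor, positive leading denominator coefficient)

Therefore the answer is (-27*s^3 + 21*s^2 + 14*s - 23)/(27*s^3 - 66*s^2 + 10*s + 19).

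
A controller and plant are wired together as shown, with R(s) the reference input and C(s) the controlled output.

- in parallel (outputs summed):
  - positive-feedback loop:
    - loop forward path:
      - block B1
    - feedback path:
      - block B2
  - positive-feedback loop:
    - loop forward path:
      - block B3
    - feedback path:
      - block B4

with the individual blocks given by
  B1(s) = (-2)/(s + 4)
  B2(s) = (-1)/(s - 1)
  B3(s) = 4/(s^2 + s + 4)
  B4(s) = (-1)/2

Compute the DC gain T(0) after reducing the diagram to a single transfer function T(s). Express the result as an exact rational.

Step 1 - apply the feedback formula to B1, B2, giving (2 - 2*s)/(s^2 + 3*s - 6)
Step 2 - apply the feedback formula to B3, B4, giving 4/(s^2 + s + 6)
Step 3 - reduce the parallel group [B1/(1-B1*B2)], [B3/(1-B3*B4)], giving (-2*s^3 + 4*s^2 + 2*s - 12)/(s^4 + 4*s^3 + 3*s^2 + 12*s - 36)
DC gain: substitute s = 0 into T(s) from step 3: T(0) = -12/(-36) = 1/3.

Therefore the answer is 1/3.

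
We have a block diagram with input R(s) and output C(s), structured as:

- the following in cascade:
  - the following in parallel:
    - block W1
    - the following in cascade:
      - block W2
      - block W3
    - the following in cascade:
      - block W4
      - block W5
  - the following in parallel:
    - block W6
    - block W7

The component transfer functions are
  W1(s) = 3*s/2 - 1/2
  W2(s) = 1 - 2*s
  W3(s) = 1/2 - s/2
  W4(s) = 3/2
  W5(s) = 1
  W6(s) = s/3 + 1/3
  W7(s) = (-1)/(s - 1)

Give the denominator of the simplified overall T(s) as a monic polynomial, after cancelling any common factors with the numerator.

First reduce the diagram to T(s).

[1] series reduction of W2, W3; result s^2 - 3*s/2 + 1/2
[2] multiply W4, W5 (series); result 3/2
[3] parallel reduction of W1, (W2*W3), (W4*W5); result s^2 + 3/2
[4] parallel reduction of W6, W7; result (s^2 - 4)/(3*s - 3)
[5] reduce the series chain (W1+(W2*W3)+(W4*W5)), (W6+W7); result (2*s^4 - 5*s^2 - 12)/(6*s - 6)
Step 5 gives the fully reduced T(s), with no common factor left to cancel. The denominator's leading coefficient is 6, so divide each of its coefficients by 6 to get the monic form.

Answer: s - 1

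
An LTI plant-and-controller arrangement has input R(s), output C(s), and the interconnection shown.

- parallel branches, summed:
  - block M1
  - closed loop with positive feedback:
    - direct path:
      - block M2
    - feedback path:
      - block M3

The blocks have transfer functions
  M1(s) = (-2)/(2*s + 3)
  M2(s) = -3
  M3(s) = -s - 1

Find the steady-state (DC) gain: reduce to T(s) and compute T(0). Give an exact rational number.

Reducing step by step:

1. close the feedback loop around M2, M3: 3/(3*s + 2)
2. reduce the parallel group M1, [M2/(1-M2*M3)]: 5/(6*s^2 + 13*s + 6)
The step-2 result is T(s). Setting s = 0: T(0) = 5/6.

Answer: 5/6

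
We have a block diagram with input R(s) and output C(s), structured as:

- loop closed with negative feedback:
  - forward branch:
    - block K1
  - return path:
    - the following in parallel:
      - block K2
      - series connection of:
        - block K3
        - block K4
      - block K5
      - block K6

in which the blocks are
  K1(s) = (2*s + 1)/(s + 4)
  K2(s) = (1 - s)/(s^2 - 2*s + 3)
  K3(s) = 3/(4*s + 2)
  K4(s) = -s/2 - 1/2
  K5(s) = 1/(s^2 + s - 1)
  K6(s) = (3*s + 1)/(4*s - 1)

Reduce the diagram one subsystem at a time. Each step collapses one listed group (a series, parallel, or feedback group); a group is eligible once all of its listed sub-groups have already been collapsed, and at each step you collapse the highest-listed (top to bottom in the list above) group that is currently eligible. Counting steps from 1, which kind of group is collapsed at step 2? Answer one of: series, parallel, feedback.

[1] cascade K3, K4
[2] add K2, (K3*K4), K5, K6 (parallel)
[3] close the feedback loop around K1, (K2+(K3*K4)+K5+K6)
The group at step 2 is a parallel group.

Answer: parallel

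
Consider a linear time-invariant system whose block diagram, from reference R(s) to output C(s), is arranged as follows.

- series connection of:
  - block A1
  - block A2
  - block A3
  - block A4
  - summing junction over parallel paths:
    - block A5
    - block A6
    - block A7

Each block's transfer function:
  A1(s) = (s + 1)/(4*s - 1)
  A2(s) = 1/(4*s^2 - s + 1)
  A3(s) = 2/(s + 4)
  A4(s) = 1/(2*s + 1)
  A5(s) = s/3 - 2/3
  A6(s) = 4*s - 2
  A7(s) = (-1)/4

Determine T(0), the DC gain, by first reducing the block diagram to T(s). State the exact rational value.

Step 1: add A5, A6, A7 (parallel): 13*s/3 - 35/12
Step 2: multiply A1, A2, A3, A4, (A5+A6+A7) (series): (52*s^2 + 17*s - 35)/(192*s^5 + 768*s^4 + 12*s^3 + 66*s^2 + 66*s - 24)
The step-2 result is T(s). Setting s = 0: T(0) = -35/(-24) = 35/24.

Answer: 35/24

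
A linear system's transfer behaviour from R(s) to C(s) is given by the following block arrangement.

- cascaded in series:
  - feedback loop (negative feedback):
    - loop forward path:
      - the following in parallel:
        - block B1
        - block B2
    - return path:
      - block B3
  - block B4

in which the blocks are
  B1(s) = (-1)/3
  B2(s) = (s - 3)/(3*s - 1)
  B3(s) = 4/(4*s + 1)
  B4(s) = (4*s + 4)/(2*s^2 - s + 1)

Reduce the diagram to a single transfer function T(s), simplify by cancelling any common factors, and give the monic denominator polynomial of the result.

Step 1 - add B1, B2 (parallel), giving (-8)/(9*s - 3)
Step 2 - collapse the loop ((B1+B2) forward, B3 return), giving (-32*s - 8)/(36*s^2 - 3*s - 35)
Step 3 - reduce the series chain [(B1+B2)/(1+(B1+B2)*B3)], B4, giving (-128*s^2 - 160*s - 32)/(72*s^4 - 42*s^3 - 31*s^2 + 32*s - 35)
That last expression is T(s), already simplified. Scaling its denominator by 1/72 (the reciprocal of the leading coefficient) yields the monic denominator.

Therefore the answer is s^4 - 7*s^3/12 - 31*s^2/72 + 4*s/9 - 35/72.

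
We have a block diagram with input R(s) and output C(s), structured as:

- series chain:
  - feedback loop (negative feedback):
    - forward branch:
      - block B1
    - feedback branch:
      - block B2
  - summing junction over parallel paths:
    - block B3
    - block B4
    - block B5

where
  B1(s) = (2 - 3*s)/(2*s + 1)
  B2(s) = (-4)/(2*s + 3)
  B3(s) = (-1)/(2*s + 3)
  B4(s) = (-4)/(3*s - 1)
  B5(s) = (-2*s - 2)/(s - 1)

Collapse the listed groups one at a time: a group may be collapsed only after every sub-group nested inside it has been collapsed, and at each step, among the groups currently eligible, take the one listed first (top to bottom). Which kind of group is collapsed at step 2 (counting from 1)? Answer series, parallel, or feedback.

Step 1: reduce the feedback loop with forward B1 and return B2
Step 2: add B3, B4, B5 (parallel)
Step 3: multiply [B1/(1+B1*B2)], (B3+B4+B5) (series)
At step 2 the group reduced is parallel.

Final answer: parallel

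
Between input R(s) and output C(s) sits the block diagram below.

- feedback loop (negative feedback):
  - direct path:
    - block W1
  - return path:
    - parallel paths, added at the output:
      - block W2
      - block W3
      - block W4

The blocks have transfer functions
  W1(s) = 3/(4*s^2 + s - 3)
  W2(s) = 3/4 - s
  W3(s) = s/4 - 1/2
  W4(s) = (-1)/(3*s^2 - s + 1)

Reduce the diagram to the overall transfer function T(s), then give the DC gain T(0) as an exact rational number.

The answer is -4/7.

Reasoning:
Step 1: add W2, W3, W4 (parallel), giving (-9*s^3 + 6*s^2 - 4*s - 3)/(12*s^2 - 4*s + 4)
Step 2: apply the feedback formula to W1, (W2+W3+W4), giving (36*s^2 - 12*s + 12)/(48*s^4 - 31*s^3 - 6*s^2 + 4*s - 21)
That last expression is T(s); at s = 0 only the constant terms survive, so T(0) = 12/(-21) = -4/7.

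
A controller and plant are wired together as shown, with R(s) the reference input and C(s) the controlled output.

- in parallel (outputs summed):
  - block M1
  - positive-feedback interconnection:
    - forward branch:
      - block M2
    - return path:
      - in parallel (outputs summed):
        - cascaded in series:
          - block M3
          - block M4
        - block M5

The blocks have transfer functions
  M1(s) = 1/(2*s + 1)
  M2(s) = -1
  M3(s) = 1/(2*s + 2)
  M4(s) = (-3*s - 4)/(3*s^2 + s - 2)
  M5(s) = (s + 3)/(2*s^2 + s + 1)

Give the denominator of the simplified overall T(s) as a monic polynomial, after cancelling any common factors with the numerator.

The answer is s^6 + 17*s^5/6 + 11*s^4/3 + 2*s^3 - 37*s^2/24 - 21*s/8 - 5/6.

Reasoning:
1. multiply M3, M4 (series) = (-3*s - 4)/(6*s^3 + 8*s^2 - 2*s - 4)
2. parallel reduction of (M3*M4), M5 = (6*s^4 + 20*s^3 + 11*s^2 - 17*s - 16)/(12*s^5 + 22*s^4 + 10*s^3 - 2*s^2 - 6*s - 4)
3. close the feedback loop around M2, ((M3*M4)+M5) = (-12*s^5 - 22*s^4 - 10*s^3 + 2*s^2 + 6*s + 4)/(12*s^5 + 28*s^4 + 30*s^3 + 9*s^2 - 23*s - 20)
4. parallel reduction of M1, [M2/(1-M2*((M3*M4)+M5))] = (-24*s^6 - 44*s^5 - 14*s^4 + 24*s^3 + 23*s^2 - 9*s - 16)/(24*s^6 + 68*s^5 + 88*s^4 + 48*s^3 - 37*s^2 - 63*s - 20)
That last expression is T(s), already simplified. Scaling its denominator by 1/24 (the reciprocal of the leading coefficient) yields the monic denominator.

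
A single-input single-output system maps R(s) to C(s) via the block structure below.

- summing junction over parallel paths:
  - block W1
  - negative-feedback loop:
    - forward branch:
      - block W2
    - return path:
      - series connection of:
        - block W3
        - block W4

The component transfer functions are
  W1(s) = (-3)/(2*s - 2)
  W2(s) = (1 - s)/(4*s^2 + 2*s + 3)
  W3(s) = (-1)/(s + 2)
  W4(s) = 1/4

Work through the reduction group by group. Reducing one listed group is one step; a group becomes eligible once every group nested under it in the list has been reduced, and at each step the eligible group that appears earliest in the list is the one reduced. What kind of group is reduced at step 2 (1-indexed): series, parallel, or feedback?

Step 1: multiply W3, W4 (series)
Step 2: feedback reduction of W2, (W3*W4)
Step 3: parallel reduction of W1, [W2/(1+W2*(W3*W4))]
Step 2: feedback.

Answer: feedback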